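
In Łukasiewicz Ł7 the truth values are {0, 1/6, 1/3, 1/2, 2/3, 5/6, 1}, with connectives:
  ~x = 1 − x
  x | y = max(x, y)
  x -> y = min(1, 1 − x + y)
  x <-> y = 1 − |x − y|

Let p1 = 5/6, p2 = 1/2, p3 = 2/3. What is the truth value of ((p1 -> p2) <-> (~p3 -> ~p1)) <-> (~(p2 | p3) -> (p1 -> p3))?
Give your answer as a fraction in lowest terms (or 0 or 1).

5/6

p1 -> p2 = 5/6 -> 1/2 = 2/3
~p3 = ~2/3 = 1/3
~p1 = ~5/6 = 1/6
~p3 -> ~p1 = 1/3 -> 1/6 = 5/6
(p1 -> p2) <-> (~p3 -> ~p1) = 2/3 <-> 5/6 = 5/6
p2 | p3 = 1/2 | 2/3 = 2/3
~(p2 | p3) = ~2/3 = 1/3
p1 -> p3 = 5/6 -> 2/3 = 5/6
~(p2 | p3) -> (p1 -> p3) = 1/3 -> 5/6 = 1
((p1 -> p2) <-> (~p3 -> ~p1)) <-> (~(p2 | p3) -> (p1 -> p3)) = 5/6 <-> 1 = 5/6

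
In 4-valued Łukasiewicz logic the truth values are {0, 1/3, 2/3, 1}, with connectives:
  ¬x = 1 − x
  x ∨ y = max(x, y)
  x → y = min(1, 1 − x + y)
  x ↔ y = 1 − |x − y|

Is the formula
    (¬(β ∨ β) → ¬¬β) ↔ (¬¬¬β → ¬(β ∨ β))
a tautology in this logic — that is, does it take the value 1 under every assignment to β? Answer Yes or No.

No

Counterexample: take β = 0.
β ∨ β = 0 ∨ 0 = 0
¬(β ∨ β) = ¬0 = 1
¬β = ¬0 = 1
¬¬β = ¬1 = 0
¬(β ∨ β) → ¬¬β = 1 → 0 = 0
¬β = ¬0 = 1
¬¬β = ¬1 = 0
¬¬¬β = ¬0 = 1
β ∨ β = 0 ∨ 0 = 0
¬(β ∨ β) = ¬0 = 1
¬¬¬β → ¬(β ∨ β) = 1 → 1 = 1
(¬(β ∨ β) → ¬¬β) ↔ (¬¬¬β → ¬(β ∨ β)) = 0 ↔ 1 = 0
This gives 0 ≠ 1.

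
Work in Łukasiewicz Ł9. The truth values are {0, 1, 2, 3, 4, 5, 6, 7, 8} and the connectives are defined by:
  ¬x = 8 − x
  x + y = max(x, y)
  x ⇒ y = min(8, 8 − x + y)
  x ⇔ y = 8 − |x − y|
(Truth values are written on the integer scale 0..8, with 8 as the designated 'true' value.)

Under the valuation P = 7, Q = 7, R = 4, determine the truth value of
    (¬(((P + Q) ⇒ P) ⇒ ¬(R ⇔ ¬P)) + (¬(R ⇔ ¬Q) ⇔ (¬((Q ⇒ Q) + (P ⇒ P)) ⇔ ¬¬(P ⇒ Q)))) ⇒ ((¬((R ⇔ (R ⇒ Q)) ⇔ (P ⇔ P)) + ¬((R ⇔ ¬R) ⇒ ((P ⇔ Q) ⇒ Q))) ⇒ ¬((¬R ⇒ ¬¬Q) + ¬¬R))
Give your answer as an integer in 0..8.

7

P + Q = 7 + 7 = 7
(P + Q) ⇒ P = 7 ⇒ 7 = 8
¬P = ¬7 = 1
R ⇔ ¬P = 4 ⇔ 1 = 5
¬(R ⇔ ¬P) = ¬5 = 3
((P + Q) ⇒ P) ⇒ ¬(R ⇔ ¬P) = 8 ⇒ 3 = 3
¬(((P + Q) ⇒ P) ⇒ ¬(R ⇔ ¬P)) = ¬3 = 5
¬Q = ¬7 = 1
R ⇔ ¬Q = 4 ⇔ 1 = 5
¬(R ⇔ ¬Q) = ¬5 = 3
Q ⇒ Q = 7 ⇒ 7 = 8
P ⇒ P = 7 ⇒ 7 = 8
(Q ⇒ Q) + (P ⇒ P) = 8 + 8 = 8
¬((Q ⇒ Q) + (P ⇒ P)) = ¬8 = 0
P ⇒ Q = 7 ⇒ 7 = 8
¬(P ⇒ Q) = ¬8 = 0
¬¬(P ⇒ Q) = ¬0 = 8
¬((Q ⇒ Q) + (P ⇒ P)) ⇔ ¬¬(P ⇒ Q) = 0 ⇔ 8 = 0
¬(R ⇔ ¬Q) ⇔ (¬((Q ⇒ Q) + (P ⇒ P)) ⇔ ¬¬(P ⇒ Q)) = 3 ⇔ 0 = 5
¬(((P + Q) ⇒ P) ⇒ ¬(R ⇔ ¬P)) + (¬(R ⇔ ¬Q) ⇔ (¬((Q ⇒ Q) + (P ⇒ P)) ⇔ ¬¬(P ⇒ Q))) = 5 + 5 = 5
R ⇒ Q = 4 ⇒ 7 = 8
R ⇔ (R ⇒ Q) = 4 ⇔ 8 = 4
P ⇔ P = 7 ⇔ 7 = 8
(R ⇔ (R ⇒ Q)) ⇔ (P ⇔ P) = 4 ⇔ 8 = 4
¬((R ⇔ (R ⇒ Q)) ⇔ (P ⇔ P)) = ¬4 = 4
¬R = ¬4 = 4
R ⇔ ¬R = 4 ⇔ 4 = 8
P ⇔ Q = 7 ⇔ 7 = 8
(P ⇔ Q) ⇒ Q = 8 ⇒ 7 = 7
(R ⇔ ¬R) ⇒ ((P ⇔ Q) ⇒ Q) = 8 ⇒ 7 = 7
¬((R ⇔ ¬R) ⇒ ((P ⇔ Q) ⇒ Q)) = ¬7 = 1
¬((R ⇔ (R ⇒ Q)) ⇔ (P ⇔ P)) + ¬((R ⇔ ¬R) ⇒ ((P ⇔ Q) ⇒ Q)) = 4 + 1 = 4
¬R = ¬4 = 4
¬Q = ¬7 = 1
¬¬Q = ¬1 = 7
¬R ⇒ ¬¬Q = 4 ⇒ 7 = 8
¬R = ¬4 = 4
¬¬R = ¬4 = 4
(¬R ⇒ ¬¬Q) + ¬¬R = 8 + 4 = 8
¬((¬R ⇒ ¬¬Q) + ¬¬R) = ¬8 = 0
(¬((R ⇔ (R ⇒ Q)) ⇔ (P ⇔ P)) + ¬((R ⇔ ¬R) ⇒ ((P ⇔ Q) ⇒ Q))) ⇒ ¬((¬R ⇒ ¬¬Q) + ¬¬R) = 4 ⇒ 0 = 4
(¬(((P + Q) ⇒ P) ⇒ ¬(R ⇔ ¬P)) + (¬(R ⇔ ¬Q) ⇔ (¬((Q ⇒ Q) + (P ⇒ P)) ⇔ ¬¬(P ⇒ Q)))) ⇒ ((¬((R ⇔ (R ⇒ Q)) ⇔ (P ⇔ P)) + ¬((R ⇔ ¬R) ⇒ ((P ⇔ Q) ⇒ Q))) ⇒ ¬((¬R ⇒ ¬¬Q) + ¬¬R)) = 5 ⇒ 4 = 7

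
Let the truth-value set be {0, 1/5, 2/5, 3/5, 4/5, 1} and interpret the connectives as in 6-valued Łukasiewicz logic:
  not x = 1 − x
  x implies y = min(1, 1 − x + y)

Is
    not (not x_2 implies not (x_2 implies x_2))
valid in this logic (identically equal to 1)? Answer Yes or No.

No

Counterexample: take x_2 = 1/5.
not x_2 = not 1/5 = 4/5
x_2 implies x_2 = 1/5 implies 1/5 = 1
not (x_2 implies x_2) = not 1 = 0
not x_2 implies not (x_2 implies x_2) = 4/5 implies 0 = 1/5
not (not x_2 implies not (x_2 implies x_2)) = not 1/5 = 4/5
This gives 4/5 ≠ 1.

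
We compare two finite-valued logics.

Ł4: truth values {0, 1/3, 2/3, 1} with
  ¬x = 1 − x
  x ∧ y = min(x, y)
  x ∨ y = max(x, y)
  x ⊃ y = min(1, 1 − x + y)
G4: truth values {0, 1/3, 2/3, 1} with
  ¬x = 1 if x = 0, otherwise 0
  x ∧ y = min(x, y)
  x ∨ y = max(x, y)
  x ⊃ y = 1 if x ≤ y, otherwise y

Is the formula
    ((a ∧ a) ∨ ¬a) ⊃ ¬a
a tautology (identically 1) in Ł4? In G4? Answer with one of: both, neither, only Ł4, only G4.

In Ł4: at a = 2/3 the value is 2/3 — not a tautology.
In G4: at a = 1/3 the value is 0 — not a tautology.

neither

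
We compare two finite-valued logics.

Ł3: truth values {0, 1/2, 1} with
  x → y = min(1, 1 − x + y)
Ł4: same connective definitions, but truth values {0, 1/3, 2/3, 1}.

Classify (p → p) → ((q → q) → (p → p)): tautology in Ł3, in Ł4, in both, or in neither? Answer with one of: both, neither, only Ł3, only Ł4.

In Ł3: every assignment gives 1 — tautology.
In Ł4: every assignment gives 1 — tautology.

both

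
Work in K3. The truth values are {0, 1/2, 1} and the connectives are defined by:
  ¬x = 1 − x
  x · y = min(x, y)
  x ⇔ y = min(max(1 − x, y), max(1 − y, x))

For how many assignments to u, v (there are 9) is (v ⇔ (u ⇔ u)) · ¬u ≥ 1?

1

u = 0, v = 0 ↦ 0  <
u = 0, v = 1/2 ↦ 1/2  <
u = 0, v = 1 ↦ 1  ≥
u = 1/2, v = 0 ↦ 1/2  <
u = 1/2, v = 1/2 ↦ 1/2  <
u = 1/2, v = 1 ↦ 1/2  <
u = 1, v = 0 ↦ 0  <
u = 1, v = 1/2 ↦ 0  <
u = 1, v = 1 ↦ 0  <
So 1 of the 9 assignments meets the threshold.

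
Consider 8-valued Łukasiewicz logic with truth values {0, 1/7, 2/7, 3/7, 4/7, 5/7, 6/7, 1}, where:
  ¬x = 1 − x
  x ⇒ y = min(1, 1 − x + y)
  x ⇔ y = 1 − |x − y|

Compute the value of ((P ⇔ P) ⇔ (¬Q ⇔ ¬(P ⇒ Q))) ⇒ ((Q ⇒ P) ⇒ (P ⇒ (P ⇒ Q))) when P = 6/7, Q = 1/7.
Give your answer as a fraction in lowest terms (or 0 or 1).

4/7

P ⇔ P = 6/7 ⇔ 6/7 = 1
¬Q = ¬1/7 = 6/7
P ⇒ Q = 6/7 ⇒ 1/7 = 2/7
¬(P ⇒ Q) = ¬2/7 = 5/7
¬Q ⇔ ¬(P ⇒ Q) = 6/7 ⇔ 5/7 = 6/7
(P ⇔ P) ⇔ (¬Q ⇔ ¬(P ⇒ Q)) = 1 ⇔ 6/7 = 6/7
Q ⇒ P = 1/7 ⇒ 6/7 = 1
P ⇒ Q = 6/7 ⇒ 1/7 = 2/7
P ⇒ (P ⇒ Q) = 6/7 ⇒ 2/7 = 3/7
(Q ⇒ P) ⇒ (P ⇒ (P ⇒ Q)) = 1 ⇒ 3/7 = 3/7
((P ⇔ P) ⇔ (¬Q ⇔ ¬(P ⇒ Q))) ⇒ ((Q ⇒ P) ⇒ (P ⇒ (P ⇒ Q))) = 6/7 ⇒ 3/7 = 4/7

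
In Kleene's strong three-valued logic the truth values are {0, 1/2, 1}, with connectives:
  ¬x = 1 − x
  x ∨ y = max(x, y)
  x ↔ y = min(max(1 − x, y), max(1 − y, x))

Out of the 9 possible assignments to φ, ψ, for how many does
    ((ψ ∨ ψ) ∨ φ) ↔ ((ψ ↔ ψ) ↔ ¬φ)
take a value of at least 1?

1

φ = 0, ψ = 0 ↦ 0  <
φ = 0, ψ = 1/2 ↦ 1/2  <
φ = 0, ψ = 1 ↦ 1  ≥
φ = 1/2, ψ = 0 ↦ 1/2  <
φ = 1/2, ψ = 1/2 ↦ 1/2  <
φ = 1/2, ψ = 1 ↦ 1/2  <
φ = 1, ψ = 0 ↦ 0  <
φ = 1, ψ = 1/2 ↦ 1/2  <
φ = 1, ψ = 1 ↦ 0  <
So 1 of the 9 assignments meets the threshold.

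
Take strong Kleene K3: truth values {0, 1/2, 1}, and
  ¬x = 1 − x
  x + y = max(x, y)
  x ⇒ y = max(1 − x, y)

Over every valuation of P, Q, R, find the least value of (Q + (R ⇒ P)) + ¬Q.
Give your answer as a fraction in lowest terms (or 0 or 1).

Take P = 0, Q = 1/2, R = 1/2:
R ⇒ P = 1/2 ⇒ 0 = 1/2
Q + (R ⇒ P) = 1/2 + 1/2 = 1/2
¬Q = ¬1/2 = 1/2
(Q + (R ⇒ P)) + ¬Q = 1/2 + 1/2 = 1/2
No assignment yields a value below 1/2, so this is the minimum.

1/2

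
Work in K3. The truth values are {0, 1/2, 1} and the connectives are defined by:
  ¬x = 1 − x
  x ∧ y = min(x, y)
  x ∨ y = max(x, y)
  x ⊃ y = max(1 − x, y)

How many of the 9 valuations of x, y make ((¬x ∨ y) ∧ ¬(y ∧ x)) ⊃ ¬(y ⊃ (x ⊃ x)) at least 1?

2

x = 0, y = 0 ↦ 0  <
x = 0, y = 1/2 ↦ 0  <
x = 0, y = 1 ↦ 0  <
x = 1/2, y = 0 ↦ 1/2  <
x = 1/2, y = 1/2 ↦ 1/2  <
x = 1/2, y = 1 ↦ 1/2  <
x = 1, y = 0 ↦ 1  ≥
x = 1, y = 1/2 ↦ 1/2  <
x = 1, y = 1 ↦ 1  ≥
So 2 of the 9 assignments meet the threshold.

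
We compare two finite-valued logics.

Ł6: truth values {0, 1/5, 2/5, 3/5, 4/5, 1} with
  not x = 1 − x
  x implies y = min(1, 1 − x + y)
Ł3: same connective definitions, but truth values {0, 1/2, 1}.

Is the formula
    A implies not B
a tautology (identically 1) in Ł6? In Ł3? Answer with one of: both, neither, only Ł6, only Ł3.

neither

In Ł6: at A = 1/5, B = 1 the value is 4/5 — not a tautology.
In Ł3: at A = 1/2, B = 1 the value is 1/2 — not a tautology.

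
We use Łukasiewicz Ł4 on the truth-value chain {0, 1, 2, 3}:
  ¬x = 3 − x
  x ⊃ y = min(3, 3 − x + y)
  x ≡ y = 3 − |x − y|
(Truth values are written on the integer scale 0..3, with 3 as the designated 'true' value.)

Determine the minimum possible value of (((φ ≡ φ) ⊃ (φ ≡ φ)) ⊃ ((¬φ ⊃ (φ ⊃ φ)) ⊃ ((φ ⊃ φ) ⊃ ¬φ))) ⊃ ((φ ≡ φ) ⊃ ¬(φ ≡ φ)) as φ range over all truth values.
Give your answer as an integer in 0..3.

0

Take φ = 0:
φ ≡ φ = 0 ≡ 0 = 3
φ ≡ φ = 0 ≡ 0 = 3
(φ ≡ φ) ⊃ (φ ≡ φ) = 3 ⊃ 3 = 3
¬φ = ¬0 = 3
φ ⊃ φ = 0 ⊃ 0 = 3
¬φ ⊃ (φ ⊃ φ) = 3 ⊃ 3 = 3
φ ⊃ φ = 0 ⊃ 0 = 3
¬φ = ¬0 = 3
(φ ⊃ φ) ⊃ ¬φ = 3 ⊃ 3 = 3
(¬φ ⊃ (φ ⊃ φ)) ⊃ ((φ ⊃ φ) ⊃ ¬φ) = 3 ⊃ 3 = 3
((φ ≡ φ) ⊃ (φ ≡ φ)) ⊃ ((¬φ ⊃ (φ ⊃ φ)) ⊃ ((φ ⊃ φ) ⊃ ¬φ)) = 3 ⊃ 3 = 3
φ ≡ φ = 0 ≡ 0 = 3
φ ≡ φ = 0 ≡ 0 = 3
¬(φ ≡ φ) = ¬3 = 0
(φ ≡ φ) ⊃ ¬(φ ≡ φ) = 3 ⊃ 0 = 0
(((φ ≡ φ) ⊃ (φ ≡ φ)) ⊃ ((¬φ ⊃ (φ ⊃ φ)) ⊃ ((φ ⊃ φ) ⊃ ¬φ))) ⊃ ((φ ≡ φ) ⊃ ¬(φ ≡ φ)) = 3 ⊃ 0 = 0
No assignment yields a value below 0, so this is the minimum.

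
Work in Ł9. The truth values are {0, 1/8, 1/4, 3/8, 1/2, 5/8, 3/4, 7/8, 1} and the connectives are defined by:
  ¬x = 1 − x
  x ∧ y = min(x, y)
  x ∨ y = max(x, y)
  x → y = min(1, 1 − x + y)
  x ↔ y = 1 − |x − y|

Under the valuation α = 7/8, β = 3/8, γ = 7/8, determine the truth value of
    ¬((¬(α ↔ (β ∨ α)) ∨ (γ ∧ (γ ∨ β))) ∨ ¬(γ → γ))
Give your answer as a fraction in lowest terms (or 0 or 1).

1/8

β ∨ α = 3/8 ∨ 7/8 = 7/8
α ↔ (β ∨ α) = 7/8 ↔ 7/8 = 1
¬(α ↔ (β ∨ α)) = ¬1 = 0
γ ∨ β = 7/8 ∨ 3/8 = 7/8
γ ∧ (γ ∨ β) = 7/8 ∧ 7/8 = 7/8
¬(α ↔ (β ∨ α)) ∨ (γ ∧ (γ ∨ β)) = 0 ∨ 7/8 = 7/8
γ → γ = 7/8 → 7/8 = 1
¬(γ → γ) = ¬1 = 0
(¬(α ↔ (β ∨ α)) ∨ (γ ∧ (γ ∨ β))) ∨ ¬(γ → γ) = 7/8 ∨ 0 = 7/8
¬((¬(α ↔ (β ∨ α)) ∨ (γ ∧ (γ ∨ β))) ∨ ¬(γ → γ)) = ¬7/8 = 1/8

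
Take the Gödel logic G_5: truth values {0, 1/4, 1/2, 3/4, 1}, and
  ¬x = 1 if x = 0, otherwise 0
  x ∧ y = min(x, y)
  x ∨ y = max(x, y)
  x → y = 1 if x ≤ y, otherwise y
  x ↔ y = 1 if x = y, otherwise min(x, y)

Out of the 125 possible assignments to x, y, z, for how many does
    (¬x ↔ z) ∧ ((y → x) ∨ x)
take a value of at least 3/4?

value 1: 15 assignments (counts)
value 3/4: 2 assignments (counts)
value 1/2: 3 assignments
value 1/4: 4 assignments
value 0: 101 assignments
So 17 of the 125 assignments meet the threshold.

17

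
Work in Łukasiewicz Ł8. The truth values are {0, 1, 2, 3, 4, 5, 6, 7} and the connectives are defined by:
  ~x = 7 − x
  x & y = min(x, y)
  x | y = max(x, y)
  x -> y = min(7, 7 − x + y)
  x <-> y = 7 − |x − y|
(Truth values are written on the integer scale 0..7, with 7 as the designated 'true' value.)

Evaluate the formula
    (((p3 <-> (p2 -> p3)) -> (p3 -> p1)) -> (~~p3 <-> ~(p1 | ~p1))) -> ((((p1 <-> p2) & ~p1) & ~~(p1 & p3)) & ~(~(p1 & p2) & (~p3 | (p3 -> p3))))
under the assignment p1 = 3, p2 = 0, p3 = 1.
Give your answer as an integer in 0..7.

p2 -> p3 = 0 -> 1 = 7
p3 <-> (p2 -> p3) = 1 <-> 7 = 1
p3 -> p1 = 1 -> 3 = 7
(p3 <-> (p2 -> p3)) -> (p3 -> p1) = 1 -> 7 = 7
~p3 = ~1 = 6
~~p3 = ~6 = 1
~p1 = ~3 = 4
p1 | ~p1 = 3 | 4 = 4
~(p1 | ~p1) = ~4 = 3
~~p3 <-> ~(p1 | ~p1) = 1 <-> 3 = 5
((p3 <-> (p2 -> p3)) -> (p3 -> p1)) -> (~~p3 <-> ~(p1 | ~p1)) = 7 -> 5 = 5
p1 <-> p2 = 3 <-> 0 = 4
~p1 = ~3 = 4
(p1 <-> p2) & ~p1 = 4 & 4 = 4
p1 & p3 = 3 & 1 = 1
~(p1 & p3) = ~1 = 6
~~(p1 & p3) = ~6 = 1
((p1 <-> p2) & ~p1) & ~~(p1 & p3) = 4 & 1 = 1
p1 & p2 = 3 & 0 = 0
~(p1 & p2) = ~0 = 7
~p3 = ~1 = 6
p3 -> p3 = 1 -> 1 = 7
~p3 | (p3 -> p3) = 6 | 7 = 7
~(p1 & p2) & (~p3 | (p3 -> p3)) = 7 & 7 = 7
~(~(p1 & p2) & (~p3 | (p3 -> p3))) = ~7 = 0
(((p1 <-> p2) & ~p1) & ~~(p1 & p3)) & ~(~(p1 & p2) & (~p3 | (p3 -> p3))) = 1 & 0 = 0
(((p3 <-> (p2 -> p3)) -> (p3 -> p1)) -> (~~p3 <-> ~(p1 | ~p1))) -> ((((p1 <-> p2) & ~p1) & ~~(p1 & p3)) & ~(~(p1 & p2) & (~p3 | (p3 -> p3)))) = 5 -> 0 = 2

2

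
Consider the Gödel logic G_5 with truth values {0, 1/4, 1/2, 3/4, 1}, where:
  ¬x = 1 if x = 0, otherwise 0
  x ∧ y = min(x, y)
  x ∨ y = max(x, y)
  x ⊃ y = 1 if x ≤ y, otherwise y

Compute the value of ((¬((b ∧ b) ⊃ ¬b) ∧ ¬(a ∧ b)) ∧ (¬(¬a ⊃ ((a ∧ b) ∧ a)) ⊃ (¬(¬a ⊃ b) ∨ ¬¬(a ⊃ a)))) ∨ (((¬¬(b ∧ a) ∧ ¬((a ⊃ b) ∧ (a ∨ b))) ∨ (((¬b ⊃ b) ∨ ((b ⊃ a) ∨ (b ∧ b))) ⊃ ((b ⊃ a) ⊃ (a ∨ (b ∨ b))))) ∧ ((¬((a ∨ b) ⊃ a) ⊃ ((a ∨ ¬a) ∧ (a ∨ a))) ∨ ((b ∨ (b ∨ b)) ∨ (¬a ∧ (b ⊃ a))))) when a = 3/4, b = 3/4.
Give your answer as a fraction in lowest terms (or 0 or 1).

b ∧ b = 3/4 ∧ 3/4 = 3/4
¬b = ¬3/4 = 0
(b ∧ b) ⊃ ¬b = 3/4 ⊃ 0 = 0
¬((b ∧ b) ⊃ ¬b) = ¬0 = 1
a ∧ b = 3/4 ∧ 3/4 = 3/4
¬(a ∧ b) = ¬3/4 = 0
¬((b ∧ b) ⊃ ¬b) ∧ ¬(a ∧ b) = 1 ∧ 0 = 0
¬a = ¬3/4 = 0
a ∧ b = 3/4 ∧ 3/4 = 3/4
(a ∧ b) ∧ a = 3/4 ∧ 3/4 = 3/4
¬a ⊃ ((a ∧ b) ∧ a) = 0 ⊃ 3/4 = 1
¬(¬a ⊃ ((a ∧ b) ∧ a)) = ¬1 = 0
¬a = ¬3/4 = 0
¬a ⊃ b = 0 ⊃ 3/4 = 1
¬(¬a ⊃ b) = ¬1 = 0
a ⊃ a = 3/4 ⊃ 3/4 = 1
¬(a ⊃ a) = ¬1 = 0
¬¬(a ⊃ a) = ¬0 = 1
¬(¬a ⊃ b) ∨ ¬¬(a ⊃ a) = 0 ∨ 1 = 1
¬(¬a ⊃ ((a ∧ b) ∧ a)) ⊃ (¬(¬a ⊃ b) ∨ ¬¬(a ⊃ a)) = 0 ⊃ 1 = 1
(¬((b ∧ b) ⊃ ¬b) ∧ ¬(a ∧ b)) ∧ (¬(¬a ⊃ ((a ∧ b) ∧ a)) ⊃ (¬(¬a ⊃ b) ∨ ¬¬(a ⊃ a))) = 0 ∧ 1 = 0
b ∧ a = 3/4 ∧ 3/4 = 3/4
¬(b ∧ a) = ¬3/4 = 0
¬¬(b ∧ a) = ¬0 = 1
a ⊃ b = 3/4 ⊃ 3/4 = 1
a ∨ b = 3/4 ∨ 3/4 = 3/4
(a ⊃ b) ∧ (a ∨ b) = 1 ∧ 3/4 = 3/4
¬((a ⊃ b) ∧ (a ∨ b)) = ¬3/4 = 0
¬¬(b ∧ a) ∧ ¬((a ⊃ b) ∧ (a ∨ b)) = 1 ∧ 0 = 0
¬b = ¬3/4 = 0
¬b ⊃ b = 0 ⊃ 3/4 = 1
b ⊃ a = 3/4 ⊃ 3/4 = 1
b ∧ b = 3/4 ∧ 3/4 = 3/4
(b ⊃ a) ∨ (b ∧ b) = 1 ∨ 3/4 = 1
(¬b ⊃ b) ∨ ((b ⊃ a) ∨ (b ∧ b)) = 1 ∨ 1 = 1
b ⊃ a = 3/4 ⊃ 3/4 = 1
b ∨ b = 3/4 ∨ 3/4 = 3/4
a ∨ (b ∨ b) = 3/4 ∨ 3/4 = 3/4
(b ⊃ a) ⊃ (a ∨ (b ∨ b)) = 1 ⊃ 3/4 = 3/4
((¬b ⊃ b) ∨ ((b ⊃ a) ∨ (b ∧ b))) ⊃ ((b ⊃ a) ⊃ (a ∨ (b ∨ b))) = 1 ⊃ 3/4 = 3/4
(¬¬(b ∧ a) ∧ ¬((a ⊃ b) ∧ (a ∨ b))) ∨ (((¬b ⊃ b) ∨ ((b ⊃ a) ∨ (b ∧ b))) ⊃ ((b ⊃ a) ⊃ (a ∨ (b ∨ b)))) = 0 ∨ 3/4 = 3/4
a ∨ b = 3/4 ∨ 3/4 = 3/4
(a ∨ b) ⊃ a = 3/4 ⊃ 3/4 = 1
¬((a ∨ b) ⊃ a) = ¬1 = 0
¬a = ¬3/4 = 0
a ∨ ¬a = 3/4 ∨ 0 = 3/4
a ∨ a = 3/4 ∨ 3/4 = 3/4
(a ∨ ¬a) ∧ (a ∨ a) = 3/4 ∧ 3/4 = 3/4
¬((a ∨ b) ⊃ a) ⊃ ((a ∨ ¬a) ∧ (a ∨ a)) = 0 ⊃ 3/4 = 1
b ∨ b = 3/4 ∨ 3/4 = 3/4
b ∨ (b ∨ b) = 3/4 ∨ 3/4 = 3/4
¬a = ¬3/4 = 0
b ⊃ a = 3/4 ⊃ 3/4 = 1
¬a ∧ (b ⊃ a) = 0 ∧ 1 = 0
(b ∨ (b ∨ b)) ∨ (¬a ∧ (b ⊃ a)) = 3/4 ∨ 0 = 3/4
(¬((a ∨ b) ⊃ a) ⊃ ((a ∨ ¬a) ∧ (a ∨ a))) ∨ ((b ∨ (b ∨ b)) ∨ (¬a ∧ (b ⊃ a))) = 1 ∨ 3/4 = 1
((¬¬(b ∧ a) ∧ ¬((a ⊃ b) ∧ (a ∨ b))) ∨ (((¬b ⊃ b) ∨ ((b ⊃ a) ∨ (b ∧ b))) ⊃ ((b ⊃ a) ⊃ (a ∨ (b ∨ b))))) ∧ ((¬((a ∨ b) ⊃ a) ⊃ ((a ∨ ¬a) ∧ (a ∨ a))) ∨ ((b ∨ (b ∨ b)) ∨ (¬a ∧ (b ⊃ a)))) = 3/4 ∧ 1 = 3/4
((¬((b ∧ b) ⊃ ¬b) ∧ ¬(a ∧ b)) ∧ (¬(¬a ⊃ ((a ∧ b) ∧ a)) ⊃ (¬(¬a ⊃ b) ∨ ¬¬(a ⊃ a)))) ∨ (((¬¬(b ∧ a) ∧ ¬((a ⊃ b) ∧ (a ∨ b))) ∨ (((¬b ⊃ b) ∨ ((b ⊃ a) ∨ (b ∧ b))) ⊃ ((b ⊃ a) ⊃ (a ∨ (b ∨ b))))) ∧ ((¬((a ∨ b) ⊃ a) ⊃ ((a ∨ ¬a) ∧ (a ∨ a))) ∨ ((b ∨ (b ∨ b)) ∨ (¬a ∧ (b ⊃ a))))) = 0 ∨ 3/4 = 3/4

3/4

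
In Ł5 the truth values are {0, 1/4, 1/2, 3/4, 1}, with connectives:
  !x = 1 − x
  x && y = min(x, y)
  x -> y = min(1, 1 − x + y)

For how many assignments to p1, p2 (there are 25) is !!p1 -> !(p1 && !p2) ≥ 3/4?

20

value 1: 18 assignments (counts)
value 3/4: 2 assignments (counts)
value 1/2: 3 assignments
value 1/4: 1 assignment
value 0: 1 assignment
So 20 of the 25 assignments meet the threshold.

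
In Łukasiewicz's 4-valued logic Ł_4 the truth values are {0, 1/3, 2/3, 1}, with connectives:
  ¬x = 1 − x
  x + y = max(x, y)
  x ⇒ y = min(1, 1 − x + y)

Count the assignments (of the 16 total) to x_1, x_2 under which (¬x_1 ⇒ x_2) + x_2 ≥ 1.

10

x_1 = 0, x_2 = 0 ↦ 0  <
x_1 = 0, x_2 = 1/3 ↦ 1/3  <
x_1 = 0, x_2 = 2/3 ↦ 2/3  <
x_1 = 0, x_2 = 1 ↦ 1  ≥
x_1 = 1/3, x_2 = 0 ↦ 1/3  <
x_1 = 1/3, x_2 = 1/3 ↦ 2/3  <
x_1 = 1/3, x_2 = 2/3 ↦ 1  ≥
x_1 = 1/3, x_2 = 1 ↦ 1  ≥
x_1 = 2/3, x_2 = 0 ↦ 2/3  <
x_1 = 2/3, x_2 = 1/3 ↦ 1  ≥
x_1 = 2/3, x_2 = 2/3 ↦ 1  ≥
x_1 = 2/3, x_2 = 1 ↦ 1  ≥
x_1 = 1, x_2 = 0 ↦ 1  ≥
x_1 = 1, x_2 = 1/3 ↦ 1  ≥
x_1 = 1, x_2 = 2/3 ↦ 1  ≥
x_1 = 1, x_2 = 1 ↦ 1  ≥
So 10 of the 16 assignments meet the threshold.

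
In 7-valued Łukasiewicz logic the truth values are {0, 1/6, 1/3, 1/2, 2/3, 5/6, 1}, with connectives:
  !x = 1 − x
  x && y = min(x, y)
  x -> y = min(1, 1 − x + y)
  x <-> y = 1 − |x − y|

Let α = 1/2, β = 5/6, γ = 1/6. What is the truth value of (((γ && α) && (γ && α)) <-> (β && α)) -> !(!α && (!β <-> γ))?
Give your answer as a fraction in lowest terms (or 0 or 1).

γ && α = 1/6 && 1/2 = 1/6
γ && α = 1/6 && 1/2 = 1/6
(γ && α) && (γ && α) = 1/6 && 1/6 = 1/6
β && α = 5/6 && 1/2 = 1/2
((γ && α) && (γ && α)) <-> (β && α) = 1/6 <-> 1/2 = 2/3
!α = !1/2 = 1/2
!β = !5/6 = 1/6
!β <-> γ = 1/6 <-> 1/6 = 1
!α && (!β <-> γ) = 1/2 && 1 = 1/2
!(!α && (!β <-> γ)) = !1/2 = 1/2
(((γ && α) && (γ && α)) <-> (β && α)) -> !(!α && (!β <-> γ)) = 2/3 -> 1/2 = 5/6

5/6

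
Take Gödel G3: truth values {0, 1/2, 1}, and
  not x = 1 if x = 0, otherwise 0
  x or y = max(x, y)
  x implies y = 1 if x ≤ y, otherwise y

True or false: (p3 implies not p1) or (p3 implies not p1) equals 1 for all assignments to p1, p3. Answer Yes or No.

No

Counterexample: take p1 = 1/2, p3 = 1/2.
not p1 = not 1/2 = 0
p3 implies not p1 = 1/2 implies 0 = 0
not p1 = not 1/2 = 0
p3 implies not p1 = 1/2 implies 0 = 0
(p3 implies not p1) or (p3 implies not p1) = 0 or 0 = 0
This gives 0 ≠ 1.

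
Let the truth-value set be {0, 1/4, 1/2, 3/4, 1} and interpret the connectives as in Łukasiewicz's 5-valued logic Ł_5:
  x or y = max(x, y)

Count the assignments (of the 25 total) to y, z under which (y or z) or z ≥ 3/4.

value 1: 9 assignments (counts)
value 3/4: 7 assignments (counts)
value 1/2: 5 assignments
value 1/4: 3 assignments
value 0: 1 assignment
So 16 of the 25 assignments meet the threshold.

16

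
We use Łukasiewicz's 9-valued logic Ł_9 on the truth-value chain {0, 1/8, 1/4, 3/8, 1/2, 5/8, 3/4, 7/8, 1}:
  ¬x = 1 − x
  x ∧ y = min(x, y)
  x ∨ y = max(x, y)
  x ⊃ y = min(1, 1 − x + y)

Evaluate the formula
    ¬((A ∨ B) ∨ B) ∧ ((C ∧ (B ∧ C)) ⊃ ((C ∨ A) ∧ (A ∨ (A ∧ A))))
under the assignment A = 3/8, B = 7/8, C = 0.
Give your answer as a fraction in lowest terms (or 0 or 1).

A ∨ B = 3/8 ∨ 7/8 = 7/8
(A ∨ B) ∨ B = 7/8 ∨ 7/8 = 7/8
¬((A ∨ B) ∨ B) = ¬7/8 = 1/8
B ∧ C = 7/8 ∧ 0 = 0
C ∧ (B ∧ C) = 0 ∧ 0 = 0
C ∨ A = 0 ∨ 3/8 = 3/8
A ∧ A = 3/8 ∧ 3/8 = 3/8
A ∨ (A ∧ A) = 3/8 ∨ 3/8 = 3/8
(C ∨ A) ∧ (A ∨ (A ∧ A)) = 3/8 ∧ 3/8 = 3/8
(C ∧ (B ∧ C)) ⊃ ((C ∨ A) ∧ (A ∨ (A ∧ A))) = 0 ⊃ 3/8 = 1
¬((A ∨ B) ∨ B) ∧ ((C ∧ (B ∧ C)) ⊃ ((C ∨ A) ∧ (A ∨ (A ∧ A)))) = 1/8 ∧ 1 = 1/8

1/8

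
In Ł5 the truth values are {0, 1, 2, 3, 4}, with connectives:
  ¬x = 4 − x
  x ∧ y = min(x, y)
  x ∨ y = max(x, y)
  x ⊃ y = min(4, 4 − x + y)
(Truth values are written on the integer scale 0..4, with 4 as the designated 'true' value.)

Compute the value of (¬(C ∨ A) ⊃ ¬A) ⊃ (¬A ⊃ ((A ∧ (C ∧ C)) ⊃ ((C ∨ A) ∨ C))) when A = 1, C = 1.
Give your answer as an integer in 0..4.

4

C ∨ A = 1 ∨ 1 = 1
¬(C ∨ A) = ¬1 = 3
¬A = ¬1 = 3
¬(C ∨ A) ⊃ ¬A = 3 ⊃ 3 = 4
¬A = ¬1 = 3
C ∧ C = 1 ∧ 1 = 1
A ∧ (C ∧ C) = 1 ∧ 1 = 1
C ∨ A = 1 ∨ 1 = 1
(C ∨ A) ∨ C = 1 ∨ 1 = 1
(A ∧ (C ∧ C)) ⊃ ((C ∨ A) ∨ C) = 1 ⊃ 1 = 4
¬A ⊃ ((A ∧ (C ∧ C)) ⊃ ((C ∨ A) ∨ C)) = 3 ⊃ 4 = 4
(¬(C ∨ A) ⊃ ¬A) ⊃ (¬A ⊃ ((A ∧ (C ∧ C)) ⊃ ((C ∨ A) ∨ C))) = 4 ⊃ 4 = 4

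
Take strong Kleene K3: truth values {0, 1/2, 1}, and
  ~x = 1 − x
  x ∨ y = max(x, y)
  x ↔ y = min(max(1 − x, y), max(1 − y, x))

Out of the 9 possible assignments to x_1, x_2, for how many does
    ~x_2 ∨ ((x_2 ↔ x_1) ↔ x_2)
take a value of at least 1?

4

x_1 = 0, x_2 = 0 ↦ 1  ≥
x_1 = 0, x_2 = 1/2 ↦ 1/2  <
x_1 = 0, x_2 = 1 ↦ 0  <
x_1 = 1/2, x_2 = 0 ↦ 1  ≥
x_1 = 1/2, x_2 = 1/2 ↦ 1/2  <
x_1 = 1/2, x_2 = 1 ↦ 1/2  <
x_1 = 1, x_2 = 0 ↦ 1  ≥
x_1 = 1, x_2 = 1/2 ↦ 1/2  <
x_1 = 1, x_2 = 1 ↦ 1  ≥
So 4 of the 9 assignments meet the threshold.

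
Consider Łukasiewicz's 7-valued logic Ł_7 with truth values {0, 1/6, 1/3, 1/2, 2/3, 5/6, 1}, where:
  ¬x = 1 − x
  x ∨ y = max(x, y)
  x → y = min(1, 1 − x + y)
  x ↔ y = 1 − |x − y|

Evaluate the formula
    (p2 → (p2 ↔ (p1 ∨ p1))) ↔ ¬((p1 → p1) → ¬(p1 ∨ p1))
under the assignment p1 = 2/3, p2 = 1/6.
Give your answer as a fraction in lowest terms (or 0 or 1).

p1 ∨ p1 = 2/3 ∨ 2/3 = 2/3
p2 ↔ (p1 ∨ p1) = 1/6 ↔ 2/3 = 1/2
p2 → (p2 ↔ (p1 ∨ p1)) = 1/6 → 1/2 = 1
p1 → p1 = 2/3 → 2/3 = 1
p1 ∨ p1 = 2/3 ∨ 2/3 = 2/3
¬(p1 ∨ p1) = ¬2/3 = 1/3
(p1 → p1) → ¬(p1 ∨ p1) = 1 → 1/3 = 1/3
¬((p1 → p1) → ¬(p1 ∨ p1)) = ¬1/3 = 2/3
(p2 → (p2 ↔ (p1 ∨ p1))) ↔ ¬((p1 → p1) → ¬(p1 ∨ p1)) = 1 ↔ 2/3 = 2/3

2/3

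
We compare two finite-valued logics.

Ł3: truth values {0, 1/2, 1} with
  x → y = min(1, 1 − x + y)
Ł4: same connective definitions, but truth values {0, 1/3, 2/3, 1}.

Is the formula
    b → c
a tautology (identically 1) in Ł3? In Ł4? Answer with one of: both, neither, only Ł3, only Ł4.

In Ł3: at b = 1/2, c = 0 the value is 1/2 — not a tautology.
In Ł4: at b = 1/3, c = 0 the value is 2/3 — not a tautology.

neither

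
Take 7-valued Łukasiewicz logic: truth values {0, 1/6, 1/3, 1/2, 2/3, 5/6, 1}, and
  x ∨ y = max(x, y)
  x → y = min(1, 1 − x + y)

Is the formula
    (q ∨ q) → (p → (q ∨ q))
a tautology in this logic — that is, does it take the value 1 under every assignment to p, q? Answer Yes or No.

Yes

At p = 2/3, q = 1/6, for instance:
q ∨ q = 1/6 ∨ 1/6 = 1/6
p → (q ∨ q) = 2/3 → 1/6 = 1/2
(q ∨ q) → (p → (q ∨ q)) = 1/6 → 1/2 = 1
and checking the remaining 48 assignments likewise gives ≥ 1 in every case.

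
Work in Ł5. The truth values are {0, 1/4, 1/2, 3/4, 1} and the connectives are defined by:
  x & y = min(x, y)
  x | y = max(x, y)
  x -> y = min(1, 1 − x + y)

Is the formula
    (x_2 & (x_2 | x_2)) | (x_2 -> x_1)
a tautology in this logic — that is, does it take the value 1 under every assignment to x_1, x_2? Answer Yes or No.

No

Counterexample: take x_1 = 0, x_2 = 1/4.
x_2 | x_2 = 1/4 | 1/4 = 1/4
x_2 & (x_2 | x_2) = 1/4 & 1/4 = 1/4
x_2 -> x_1 = 1/4 -> 0 = 3/4
(x_2 & (x_2 | x_2)) | (x_2 -> x_1) = 1/4 | 3/4 = 3/4
This gives 3/4 ≠ 1.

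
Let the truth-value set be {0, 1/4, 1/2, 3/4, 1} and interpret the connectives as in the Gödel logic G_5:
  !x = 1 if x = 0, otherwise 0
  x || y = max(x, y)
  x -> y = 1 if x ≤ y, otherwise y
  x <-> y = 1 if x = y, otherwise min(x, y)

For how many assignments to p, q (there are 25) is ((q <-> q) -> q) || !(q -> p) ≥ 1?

value 1: 8 assignments (counts)
value 3/4: 4 assignments
value 1/2: 4 assignments
value 1/4: 4 assignments
value 0: 5 assignments
So 8 of the 25 assignments meet the threshold.

8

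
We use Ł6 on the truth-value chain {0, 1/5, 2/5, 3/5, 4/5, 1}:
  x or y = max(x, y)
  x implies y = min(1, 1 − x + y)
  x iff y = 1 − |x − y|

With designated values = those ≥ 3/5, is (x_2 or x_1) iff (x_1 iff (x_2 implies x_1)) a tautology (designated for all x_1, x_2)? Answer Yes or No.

At x_1 = 1, x_2 = 2/5, for instance:
x_2 or x_1 = 2/5 or 1 = 1
x_2 implies x_1 = 2/5 implies 1 = 1
x_1 iff (x_2 implies x_1) = 1 iff 1 = 1
(x_2 or x_1) iff (x_1 iff (x_2 implies x_1)) = 1 iff 1 = 1
and checking the remaining 35 assignments likewise gives ≥ 3/5 in every case.

Yes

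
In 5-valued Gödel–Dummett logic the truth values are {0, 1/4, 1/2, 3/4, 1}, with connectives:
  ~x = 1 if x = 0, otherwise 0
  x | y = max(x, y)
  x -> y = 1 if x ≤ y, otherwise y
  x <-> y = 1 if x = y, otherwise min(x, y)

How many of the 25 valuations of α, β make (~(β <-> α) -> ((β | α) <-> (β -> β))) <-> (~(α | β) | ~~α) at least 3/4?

value 1: 18 assignments (counts)
value 3/4: 1 assignment (counts)
value 1/2: 1 assignment
value 1/4: 1 assignment
value 0: 4 assignments
So 19 of the 25 assignments meet the threshold.

19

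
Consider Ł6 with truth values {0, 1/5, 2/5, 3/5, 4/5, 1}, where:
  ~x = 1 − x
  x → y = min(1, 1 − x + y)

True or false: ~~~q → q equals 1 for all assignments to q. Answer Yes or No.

Counterexample: take q = 0.
~q = ~0 = 1
~~q = ~1 = 0
~~~q = ~0 = 1
~~~q → q = 1 → 0 = 0
This gives 0 ≠ 1.

No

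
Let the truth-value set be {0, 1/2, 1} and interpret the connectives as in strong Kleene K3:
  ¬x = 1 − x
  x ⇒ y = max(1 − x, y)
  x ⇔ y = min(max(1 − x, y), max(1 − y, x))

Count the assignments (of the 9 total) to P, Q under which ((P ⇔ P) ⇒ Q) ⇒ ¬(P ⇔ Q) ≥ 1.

P = 0, Q = 0 ↦ 1  ≥
P = 0, Q = 1/2 ↦ 1/2  <
P = 0, Q = 1 ↦ 1  ≥
P = 1/2, Q = 0 ↦ 1/2  <
P = 1/2, Q = 1/2 ↦ 1/2  <
P = 1/2, Q = 1 ↦ 1/2  <
P = 1, Q = 0 ↦ 1  ≥
P = 1, Q = 1/2 ↦ 1/2  <
P = 1, Q = 1 ↦ 0  <
So 3 of the 9 assignments meet the threshold.

3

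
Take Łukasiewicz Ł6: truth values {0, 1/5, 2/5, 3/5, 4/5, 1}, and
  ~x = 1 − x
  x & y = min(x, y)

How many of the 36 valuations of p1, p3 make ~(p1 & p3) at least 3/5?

value 1: 11 assignments (counts)
value 4/5: 9 assignments (counts)
value 3/5: 7 assignments (counts)
value 2/5: 5 assignments
value 1/5: 3 assignments
value 0: 1 assignment
So 27 of the 36 assignments meet the threshold.

27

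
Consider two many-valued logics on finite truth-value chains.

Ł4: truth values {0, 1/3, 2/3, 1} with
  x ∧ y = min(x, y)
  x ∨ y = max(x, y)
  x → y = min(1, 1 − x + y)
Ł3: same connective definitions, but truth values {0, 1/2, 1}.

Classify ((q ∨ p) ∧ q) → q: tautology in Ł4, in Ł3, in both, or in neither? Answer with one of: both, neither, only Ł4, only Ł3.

In Ł4: every assignment gives 1 — tautology.
In Ł3: every assignment gives 1 — tautology.

both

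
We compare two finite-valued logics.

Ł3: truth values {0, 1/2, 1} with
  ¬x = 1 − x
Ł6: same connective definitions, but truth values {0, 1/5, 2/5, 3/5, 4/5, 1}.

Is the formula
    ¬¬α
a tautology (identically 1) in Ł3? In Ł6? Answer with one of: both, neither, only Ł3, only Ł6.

In Ł3: at α = 0 the value is 0 — not a tautology.
In Ł6: at α = 0 the value is 0 — not a tautology.

neither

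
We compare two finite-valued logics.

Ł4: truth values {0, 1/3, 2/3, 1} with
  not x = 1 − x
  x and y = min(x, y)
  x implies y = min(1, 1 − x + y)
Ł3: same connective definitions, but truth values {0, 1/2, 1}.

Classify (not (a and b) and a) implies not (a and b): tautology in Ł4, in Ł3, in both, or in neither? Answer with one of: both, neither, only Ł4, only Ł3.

both

In Ł4: every assignment gives 1 — tautology.
In Ł3: every assignment gives 1 — tautology.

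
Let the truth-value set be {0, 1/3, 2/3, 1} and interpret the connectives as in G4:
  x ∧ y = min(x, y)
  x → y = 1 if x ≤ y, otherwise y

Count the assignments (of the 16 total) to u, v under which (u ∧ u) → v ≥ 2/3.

11

u = 0, v = 0 ↦ 1  ≥
u = 0, v = 1/3 ↦ 1  ≥
u = 0, v = 2/3 ↦ 1  ≥
u = 0, v = 1 ↦ 1  ≥
u = 1/3, v = 0 ↦ 0  <
u = 1/3, v = 1/3 ↦ 1  ≥
u = 1/3, v = 2/3 ↦ 1  ≥
u = 1/3, v = 1 ↦ 1  ≥
u = 2/3, v = 0 ↦ 0  <
u = 2/3, v = 1/3 ↦ 1/3  <
u = 2/3, v = 2/3 ↦ 1  ≥
u = 2/3, v = 1 ↦ 1  ≥
u = 1, v = 0 ↦ 0  <
u = 1, v = 1/3 ↦ 1/3  <
u = 1, v = 2/3 ↦ 2/3  ≥
u = 1, v = 1 ↦ 1  ≥
So 11 of the 16 assignments meet the threshold.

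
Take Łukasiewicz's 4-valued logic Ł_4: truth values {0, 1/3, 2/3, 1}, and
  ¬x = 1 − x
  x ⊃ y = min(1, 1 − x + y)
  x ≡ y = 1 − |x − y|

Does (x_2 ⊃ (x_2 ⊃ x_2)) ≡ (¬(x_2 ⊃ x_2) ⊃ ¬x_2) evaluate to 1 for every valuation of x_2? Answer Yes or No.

Yes

x_2 = 0 ↦ 1
x_2 = 1/3 ↦ 1
x_2 = 2/3 ↦ 1
x_2 = 1 ↦ 1
Every assignment gives a value ≥ 1.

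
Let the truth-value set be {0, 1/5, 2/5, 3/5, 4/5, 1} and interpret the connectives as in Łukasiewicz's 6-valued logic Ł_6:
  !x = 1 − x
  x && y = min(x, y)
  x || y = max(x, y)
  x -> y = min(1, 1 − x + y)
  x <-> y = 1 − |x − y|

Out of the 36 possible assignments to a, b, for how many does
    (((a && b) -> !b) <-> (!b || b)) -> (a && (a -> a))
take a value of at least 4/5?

20

value 1: 13 assignments (counts)
value 4/5: 7 assignments (counts)
value 3/5: 4 assignments
value 2/5: 7 assignments
value 1/5: 3 assignments
value 0: 2 assignments
So 20 of the 36 assignments meet the threshold.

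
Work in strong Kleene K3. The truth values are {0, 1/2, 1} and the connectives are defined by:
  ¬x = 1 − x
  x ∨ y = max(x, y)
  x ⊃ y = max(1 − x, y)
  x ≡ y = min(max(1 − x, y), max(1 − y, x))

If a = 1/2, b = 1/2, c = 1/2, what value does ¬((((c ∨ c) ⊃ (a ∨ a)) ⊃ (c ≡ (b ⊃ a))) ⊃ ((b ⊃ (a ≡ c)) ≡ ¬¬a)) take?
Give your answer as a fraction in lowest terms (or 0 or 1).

1/2

c ∨ c = 1/2 ∨ 1/2 = 1/2
a ∨ a = 1/2 ∨ 1/2 = 1/2
(c ∨ c) ⊃ (a ∨ a) = 1/2 ⊃ 1/2 = 1/2
b ⊃ a = 1/2 ⊃ 1/2 = 1/2
c ≡ (b ⊃ a) = 1/2 ≡ 1/2 = 1/2
((c ∨ c) ⊃ (a ∨ a)) ⊃ (c ≡ (b ⊃ a)) = 1/2 ⊃ 1/2 = 1/2
a ≡ c = 1/2 ≡ 1/2 = 1/2
b ⊃ (a ≡ c) = 1/2 ⊃ 1/2 = 1/2
¬a = ¬1/2 = 1/2
¬¬a = ¬1/2 = 1/2
(b ⊃ (a ≡ c)) ≡ ¬¬a = 1/2 ≡ 1/2 = 1/2
(((c ∨ c) ⊃ (a ∨ a)) ⊃ (c ≡ (b ⊃ a))) ⊃ ((b ⊃ (a ≡ c)) ≡ ¬¬a) = 1/2 ⊃ 1/2 = 1/2
¬((((c ∨ c) ⊃ (a ∨ a)) ⊃ (c ≡ (b ⊃ a))) ⊃ ((b ⊃ (a ≡ c)) ≡ ¬¬a)) = ¬1/2 = 1/2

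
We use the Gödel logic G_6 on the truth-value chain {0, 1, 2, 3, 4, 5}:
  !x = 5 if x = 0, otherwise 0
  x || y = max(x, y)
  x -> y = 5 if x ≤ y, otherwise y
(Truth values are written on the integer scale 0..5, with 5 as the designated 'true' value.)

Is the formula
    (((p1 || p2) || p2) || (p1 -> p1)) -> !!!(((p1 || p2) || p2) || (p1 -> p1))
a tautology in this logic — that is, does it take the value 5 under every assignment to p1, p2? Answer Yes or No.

Counterexample: take p1 = 0, p2 = 0.
p1 || p2 = 0 || 0 = 0
(p1 || p2) || p2 = 0 || 0 = 0
p1 -> p1 = 0 -> 0 = 5
((p1 || p2) || p2) || (p1 -> p1) = 0 || 5 = 5
p1 || p2 = 0 || 0 = 0
(p1 || p2) || p2 = 0 || 0 = 0
p1 -> p1 = 0 -> 0 = 5
((p1 || p2) || p2) || (p1 -> p1) = 0 || 5 = 5
!(((p1 || p2) || p2) || (p1 -> p1)) = !5 = 0
!!(((p1 || p2) || p2) || (p1 -> p1)) = !0 = 5
!!!(((p1 || p2) || p2) || (p1 -> p1)) = !5 = 0
(((p1 || p2) || p2) || (p1 -> p1)) -> !!!(((p1 || p2) || p2) || (p1 -> p1)) = 5 -> 0 = 0
This gives 0 ≠ 5.

No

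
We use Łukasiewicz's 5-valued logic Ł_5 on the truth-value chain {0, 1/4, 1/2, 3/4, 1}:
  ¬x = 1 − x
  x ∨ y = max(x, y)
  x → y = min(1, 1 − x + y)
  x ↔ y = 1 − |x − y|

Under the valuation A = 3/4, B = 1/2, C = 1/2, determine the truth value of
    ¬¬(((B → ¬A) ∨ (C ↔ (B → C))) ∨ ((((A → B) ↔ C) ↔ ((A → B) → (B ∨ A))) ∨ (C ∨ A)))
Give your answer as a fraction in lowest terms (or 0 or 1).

¬A = ¬3/4 = 1/4
B → ¬A = 1/2 → 1/4 = 3/4
B → C = 1/2 → 1/2 = 1
C ↔ (B → C) = 1/2 ↔ 1 = 1/2
(B → ¬A) ∨ (C ↔ (B → C)) = 3/4 ∨ 1/2 = 3/4
A → B = 3/4 → 1/2 = 3/4
(A → B) ↔ C = 3/4 ↔ 1/2 = 3/4
A → B = 3/4 → 1/2 = 3/4
B ∨ A = 1/2 ∨ 3/4 = 3/4
(A → B) → (B ∨ A) = 3/4 → 3/4 = 1
((A → B) ↔ C) ↔ ((A → B) → (B ∨ A)) = 3/4 ↔ 1 = 3/4
C ∨ A = 1/2 ∨ 3/4 = 3/4
(((A → B) ↔ C) ↔ ((A → B) → (B ∨ A))) ∨ (C ∨ A) = 3/4 ∨ 3/4 = 3/4
((B → ¬A) ∨ (C ↔ (B → C))) ∨ ((((A → B) ↔ C) ↔ ((A → B) → (B ∨ A))) ∨ (C ∨ A)) = 3/4 ∨ 3/4 = 3/4
¬(((B → ¬A) ∨ (C ↔ (B → C))) ∨ ((((A → B) ↔ C) ↔ ((A → B) → (B ∨ A))) ∨ (C ∨ A))) = ¬3/4 = 1/4
¬¬(((B → ¬A) ∨ (C ↔ (B → C))) ∨ ((((A → B) ↔ C) ↔ ((A → B) → (B ∨ A))) ∨ (C ∨ A))) = ¬1/4 = 3/4

3/4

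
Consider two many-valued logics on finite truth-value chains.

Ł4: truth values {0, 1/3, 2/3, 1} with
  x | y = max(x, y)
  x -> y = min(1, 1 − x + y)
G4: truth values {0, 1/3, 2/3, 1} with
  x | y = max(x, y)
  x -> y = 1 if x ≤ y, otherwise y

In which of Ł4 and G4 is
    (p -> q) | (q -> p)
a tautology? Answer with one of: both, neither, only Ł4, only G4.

both

In Ł4: every assignment gives 1 — tautology.
In G4: every assignment gives 1 — tautology.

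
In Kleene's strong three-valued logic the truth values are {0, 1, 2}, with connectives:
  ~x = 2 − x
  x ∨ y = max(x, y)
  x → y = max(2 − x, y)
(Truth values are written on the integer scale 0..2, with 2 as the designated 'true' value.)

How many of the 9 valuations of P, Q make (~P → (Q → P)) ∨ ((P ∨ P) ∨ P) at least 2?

P = 0, Q = 0 ↦ 2  ≥
P = 0, Q = 1 ↦ 1  <
P = 0, Q = 2 ↦ 0  <
P = 1, Q = 0 ↦ 2  ≥
P = 1, Q = 1 ↦ 1  <
P = 1, Q = 2 ↦ 1  <
P = 2, Q = 0 ↦ 2  ≥
P = 2, Q = 1 ↦ 2  ≥
P = 2, Q = 2 ↦ 2  ≥
So 5 of the 9 assignments meet the threshold.

5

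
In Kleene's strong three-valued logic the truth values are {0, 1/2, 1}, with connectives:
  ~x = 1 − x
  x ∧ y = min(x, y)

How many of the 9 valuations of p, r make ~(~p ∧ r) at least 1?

5

p = 0, r = 0 ↦ 1  ≥
p = 0, r = 1/2 ↦ 1/2  <
p = 0, r = 1 ↦ 0  <
p = 1/2, r = 0 ↦ 1  ≥
p = 1/2, r = 1/2 ↦ 1/2  <
p = 1/2, r = 1 ↦ 1/2  <
p = 1, r = 0 ↦ 1  ≥
p = 1, r = 1/2 ↦ 1  ≥
p = 1, r = 1 ↦ 1  ≥
So 5 of the 9 assignments meet the threshold.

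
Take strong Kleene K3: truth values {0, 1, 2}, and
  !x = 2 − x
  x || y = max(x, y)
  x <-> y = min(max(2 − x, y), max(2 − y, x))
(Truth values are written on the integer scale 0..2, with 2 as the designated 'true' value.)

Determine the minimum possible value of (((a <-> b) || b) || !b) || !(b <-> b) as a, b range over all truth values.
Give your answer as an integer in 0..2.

1

Take a = 0, b = 1:
a <-> b = 0 <-> 1 = 1
(a <-> b) || b = 1 || 1 = 1
!b = !1 = 1
((a <-> b) || b) || !b = 1 || 1 = 1
b <-> b = 1 <-> 1 = 1
!(b <-> b) = !1 = 1
(((a <-> b) || b) || !b) || !(b <-> b) = 1 || 1 = 1
No assignment yields a value below 1, so this is the minimum.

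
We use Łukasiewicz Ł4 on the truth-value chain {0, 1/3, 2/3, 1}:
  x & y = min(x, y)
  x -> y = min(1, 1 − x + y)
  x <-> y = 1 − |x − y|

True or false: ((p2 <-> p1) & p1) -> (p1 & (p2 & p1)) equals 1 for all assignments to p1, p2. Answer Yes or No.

No

Counterexample: take p1 = 1/3, p2 = 0.
p2 <-> p1 = 0 <-> 1/3 = 2/3
(p2 <-> p1) & p1 = 2/3 & 1/3 = 1/3
p2 & p1 = 0 & 1/3 = 0
p1 & (p2 & p1) = 1/3 & 0 = 0
((p2 <-> p1) & p1) -> (p1 & (p2 & p1)) = 1/3 -> 0 = 2/3
This gives 2/3 ≠ 1.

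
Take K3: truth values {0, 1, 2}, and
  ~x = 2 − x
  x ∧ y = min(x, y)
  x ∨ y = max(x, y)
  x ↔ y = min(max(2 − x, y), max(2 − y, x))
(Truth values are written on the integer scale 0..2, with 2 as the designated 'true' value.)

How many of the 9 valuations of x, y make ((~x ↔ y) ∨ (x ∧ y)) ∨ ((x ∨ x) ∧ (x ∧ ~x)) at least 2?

3

x = 0, y = 0 ↦ 0  <
x = 0, y = 1 ↦ 1  <
x = 0, y = 2 ↦ 2  ≥
x = 1, y = 0 ↦ 1  <
x = 1, y = 1 ↦ 1  <
x = 1, y = 2 ↦ 1  <
x = 2, y = 0 ↦ 2  ≥
x = 2, y = 1 ↦ 1  <
x = 2, y = 2 ↦ 2  ≥
So 3 of the 9 assignments meet the threshold.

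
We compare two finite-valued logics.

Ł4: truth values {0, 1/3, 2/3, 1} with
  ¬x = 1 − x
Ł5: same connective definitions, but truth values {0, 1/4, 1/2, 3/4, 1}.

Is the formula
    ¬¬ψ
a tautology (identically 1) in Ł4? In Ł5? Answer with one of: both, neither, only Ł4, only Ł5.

neither

In Ł4: at ψ = 0 the value is 0 — not a tautology.
In Ł5: at ψ = 0 the value is 0 — not a tautology.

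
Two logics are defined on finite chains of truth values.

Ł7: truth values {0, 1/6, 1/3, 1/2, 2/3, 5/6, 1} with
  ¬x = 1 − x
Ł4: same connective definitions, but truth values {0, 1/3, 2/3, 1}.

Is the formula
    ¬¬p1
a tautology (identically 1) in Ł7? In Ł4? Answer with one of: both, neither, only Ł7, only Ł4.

In Ł7: at p1 = 0 the value is 0 — not a tautology.
In Ł4: at p1 = 0 the value is 0 — not a tautology.

neither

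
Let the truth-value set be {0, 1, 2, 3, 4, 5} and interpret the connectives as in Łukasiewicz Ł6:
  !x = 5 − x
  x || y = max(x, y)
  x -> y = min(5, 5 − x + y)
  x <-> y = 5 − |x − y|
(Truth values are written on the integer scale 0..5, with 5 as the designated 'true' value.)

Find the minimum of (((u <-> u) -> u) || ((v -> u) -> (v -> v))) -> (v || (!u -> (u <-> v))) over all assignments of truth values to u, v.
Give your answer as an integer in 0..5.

3

Take u = 0, v = 2:
u <-> u = 0 <-> 0 = 5
(u <-> u) -> u = 5 -> 0 = 0
v -> u = 2 -> 0 = 3
v -> v = 2 -> 2 = 5
(v -> u) -> (v -> v) = 3 -> 5 = 5
((u <-> u) -> u) || ((v -> u) -> (v -> v)) = 0 || 5 = 5
!u = !0 = 5
u <-> v = 0 <-> 2 = 3
!u -> (u <-> v) = 5 -> 3 = 3
v || (!u -> (u <-> v)) = 2 || 3 = 3
(((u <-> u) -> u) || ((v -> u) -> (v -> v))) -> (v || (!u -> (u <-> v))) = 5 -> 3 = 3
No assignment yields a value below 3, so this is the minimum.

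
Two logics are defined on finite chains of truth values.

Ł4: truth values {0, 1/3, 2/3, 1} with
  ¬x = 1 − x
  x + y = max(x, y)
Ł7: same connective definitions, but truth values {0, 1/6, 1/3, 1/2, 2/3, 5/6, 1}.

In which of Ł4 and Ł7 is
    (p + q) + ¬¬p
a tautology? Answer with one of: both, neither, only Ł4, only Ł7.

neither

In Ł4: at p = 0, q = 0 the value is 0 — not a tautology.
In Ł7: at p = 0, q = 0 the value is 0 — not a tautology.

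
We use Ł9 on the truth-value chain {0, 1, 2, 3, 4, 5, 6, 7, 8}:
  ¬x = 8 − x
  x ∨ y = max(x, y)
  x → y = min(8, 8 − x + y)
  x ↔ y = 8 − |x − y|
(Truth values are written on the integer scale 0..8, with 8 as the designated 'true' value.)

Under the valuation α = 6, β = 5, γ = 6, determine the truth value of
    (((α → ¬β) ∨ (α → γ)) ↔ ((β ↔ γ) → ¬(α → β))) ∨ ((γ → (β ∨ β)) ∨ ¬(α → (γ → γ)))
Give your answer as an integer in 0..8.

¬β = ¬5 = 3
α → ¬β = 6 → 3 = 5
α → γ = 6 → 6 = 8
(α → ¬β) ∨ (α → γ) = 5 ∨ 8 = 8
β ↔ γ = 5 ↔ 6 = 7
α → β = 6 → 5 = 7
¬(α → β) = ¬7 = 1
(β ↔ γ) → ¬(α → β) = 7 → 1 = 2
((α → ¬β) ∨ (α → γ)) ↔ ((β ↔ γ) → ¬(α → β)) = 8 ↔ 2 = 2
β ∨ β = 5 ∨ 5 = 5
γ → (β ∨ β) = 6 → 5 = 7
γ → γ = 6 → 6 = 8
α → (γ → γ) = 6 → 8 = 8
¬(α → (γ → γ)) = ¬8 = 0
(γ → (β ∨ β)) ∨ ¬(α → (γ → γ)) = 7 ∨ 0 = 7
(((α → ¬β) ∨ (α → γ)) ↔ ((β ↔ γ) → ¬(α → β))) ∨ ((γ → (β ∨ β)) ∨ ¬(α → (γ → γ))) = 2 ∨ 7 = 7

7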